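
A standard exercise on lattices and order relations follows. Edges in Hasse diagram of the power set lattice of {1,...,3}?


A cover relation a -< b holds when a < b with no c strictly between.
Cover relations:
  {} -< {1}
  {} -< {2}
  {} -< {3}
  {1} -< {1,2}
  {1} -< {1,3}
  {2} -< {1,2}
  {2} -< {2,3}
  {3} -< {1,3}
  ...4 more
Total: 12


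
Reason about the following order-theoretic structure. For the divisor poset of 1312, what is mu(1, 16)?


In a divisor lattice, mu(a,b) = mu(b/a) where mu is the classical Mobius function.
b/a = 16/1 = 16
Prime factorization of 16: primes [2]
16 is not squarefree, so mu(16) = 0


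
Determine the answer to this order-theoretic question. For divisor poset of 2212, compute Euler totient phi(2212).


phi(n) = n * prod_{p|n} (1 - 1/p).
Prime divisors of 2212: [2, 7, 79]
phi(2212) = 2212 * (1 - 1/2) * (1 - 1/7) * (1 - 1/79)
phi(2212) = 936


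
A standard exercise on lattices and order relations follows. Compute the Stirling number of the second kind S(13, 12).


S(n,k) = k*S(n-1,k) + S(n-1,k-1).
S(12,12) = 1, S(12,11) = 66
S(13,12) = 12*1 + 66 = 12 + 66
S(13,12) = 78


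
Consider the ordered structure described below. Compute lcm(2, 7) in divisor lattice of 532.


In a divisor lattice, join = lcm (least common multiple).
gcd(2,7) = 1
lcm(2,7) = 2*7/gcd = 14/1 = 14


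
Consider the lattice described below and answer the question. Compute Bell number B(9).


B(n) = number of set partitions of an n-element set.
B(n) satisfies the recurrence: B(n+1) = sum_k C(n,k)*B(k).
B(9) = 21147


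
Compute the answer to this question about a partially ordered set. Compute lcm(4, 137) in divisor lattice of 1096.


In a divisor lattice, join = lcm (least common multiple).
gcd(4,137) = 1
lcm(4,137) = 4*137/gcd = 548/1 = 548


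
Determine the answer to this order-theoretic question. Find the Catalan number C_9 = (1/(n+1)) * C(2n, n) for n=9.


C(n) = C(2n, n) / (n+1).
C(18, 9) = 48620
C(9) = 48620 / 10 = 4862


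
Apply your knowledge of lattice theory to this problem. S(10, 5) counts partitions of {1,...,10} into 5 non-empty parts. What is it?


S(n,k) = k*S(n-1,k) + S(n-1,k-1).
S(9,5) = 6951, S(9,4) = 7770
S(10,5) = 5*6951 + 7770 = 34755 + 7770
S(10,5) = 42525


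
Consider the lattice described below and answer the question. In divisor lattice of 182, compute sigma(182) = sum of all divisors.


sigma(n) = sum of divisors.
Divisors of 182: [1, 2, 7, 13, 14, 26, 91, 182]
Sum = 336


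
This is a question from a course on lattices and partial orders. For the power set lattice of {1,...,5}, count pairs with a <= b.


The order relation is {(a,b) : a <= b}, reflexive so it includes (a,a).
Examples: ({},{}), ({},{1,2}), ({},{1,2,3}), ({},{1,2,3,4}), ({},{1,2,3,4,5}), ...
Total ordered pairs: 243


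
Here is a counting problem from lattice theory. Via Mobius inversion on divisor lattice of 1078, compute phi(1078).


phi(n) = n * prod_{p|n} (1 - 1/p).
Prime divisors of 1078: [2, 7, 11]
phi(1078) = 1078 * (1 - 1/2) * (1 - 1/7) * (1 - 1/11)
phi(1078) = 420


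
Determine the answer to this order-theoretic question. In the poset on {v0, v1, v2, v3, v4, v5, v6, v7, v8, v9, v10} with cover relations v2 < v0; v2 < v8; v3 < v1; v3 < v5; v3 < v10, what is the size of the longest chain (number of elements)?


A chain is a totally ordered subset; we count the number of elements in a maximum chain.
Compute, for each element x, the size of the longest chain ending at x:
  v2: 1
  v3: 1
  v4: 1
  v6: 1
  v7: 1
  v9: 1
  ...
A maximum chain: v2 < v0
Number of elements in the longest chain: 2


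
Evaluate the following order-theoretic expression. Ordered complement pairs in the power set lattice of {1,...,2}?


Complement pair (a,b): a meet b = bottom, a join b = top.
Here: A intersect B = {} and A union B = {1,...,2}.
Pairs found: ({},{1,2}), ({1},{2}), ({2},{1}), ({1,2},{})
Total ordered pairs: 4


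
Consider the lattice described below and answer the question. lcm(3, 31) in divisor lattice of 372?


Join=lcm.
gcd(3,31)=1
lcm=93


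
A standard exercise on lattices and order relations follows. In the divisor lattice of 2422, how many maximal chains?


A maximal chain goes from the minimum element to a maximal element via cover relations.
Counting all min-to-max paths in the cover graph.
Total maximal chains: 6


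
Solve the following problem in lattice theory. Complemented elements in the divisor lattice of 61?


An element a is complemented if some b has a meet b = bottom, a join b = top.
a is complemented iff gcd(a, n/a)=1, i.e. a is a unitary divisor of 61.
Complemented elements: 1, 61
Count: 2


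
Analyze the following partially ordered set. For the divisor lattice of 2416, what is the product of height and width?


Height = length of longest chain minus 1; width = size of largest antichain.
A maximum chain: 1 | 151 | 302 | 604 | 1208 | 2416  (height 5).
A maximum antichain: {2, 151}  (width 2).
Product = 5 * 2 = 10


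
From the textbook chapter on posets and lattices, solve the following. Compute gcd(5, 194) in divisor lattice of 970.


In a divisor lattice, meet = gcd (greatest common divisor).
By Euclidean algorithm or factoring: gcd(5,194) = 1


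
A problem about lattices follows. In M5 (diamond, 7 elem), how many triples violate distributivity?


Distributive law: a ^ (b v c) = (a ^ b) v (a ^ c).
Check all 7^3 = 343 ordered triples (a,b,c).
  e.g. a=a1, b=a2, c=a3: lhs=a1 != rhs=0
  e.g. a=a1, b=a2, c=a4: lhs=a1 != rhs=0
Total violating triples: 60


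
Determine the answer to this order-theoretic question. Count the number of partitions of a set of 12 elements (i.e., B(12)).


B(n) = number of set partitions of an n-element set.
B(n) satisfies the recurrence: B(n+1) = sum_k C(n,k)*B(k).
B(12) = 4213597


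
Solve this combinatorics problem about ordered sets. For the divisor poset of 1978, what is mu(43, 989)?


In a divisor lattice, mu(a,b) = mu(b/a) where mu is the classical Mobius function.
b/a = 989/43 = 23
Prime factorization of 23: primes [23]
23 is squarefree with 1 prime factor(s), so mu(23) = (-1)^1 = -1


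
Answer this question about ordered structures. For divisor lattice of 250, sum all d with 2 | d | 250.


Interval [2,250] in divisors of 250: [2, 10, 50, 250]
Sum = 312


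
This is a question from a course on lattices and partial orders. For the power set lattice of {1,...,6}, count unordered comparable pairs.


A comparable pair {a,b} has a < b or b < a in the order.
Count unordered pairs where one element is strictly below the other.
Examples: {{},{1}}, {{},{2}}, {{},{3}}, {{},{4}}, ...
Total comparable pairs: 665


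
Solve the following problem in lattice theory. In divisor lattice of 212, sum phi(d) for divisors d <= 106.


Divisors of 212 up to 106: [1, 2, 4, 53, 106]
phi values: [1, 1, 2, 52, 52]
Sum = 108


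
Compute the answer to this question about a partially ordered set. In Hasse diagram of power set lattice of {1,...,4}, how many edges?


A cover relation a -< b holds when a < b with no c strictly between.
Cover relations:
  {} -< {1}
  {} -< {2}
  {} -< {3}
  {} -< {4}
  {1} -< {1,2}
  {1} -< {1,3}
  {1} -< {1,4}
  {2} -< {1,2}
  ...24 more
Total: 32


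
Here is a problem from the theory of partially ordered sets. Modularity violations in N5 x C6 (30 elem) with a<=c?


Modular law: if a <= c then a v (b ^ c) = (a v b) ^ c.
Check all triples (a,b,c) with a <= c among 30 elements.
  e.g. a=(a,0), b=(c,0), c=(b,0): lhs=(a,0) != rhs=(b,0)
  e.g. a=(a,0), b=(c,1), c=(b,0): lhs=(a,0) != rhs=(b,0)
Total violating triples: 126


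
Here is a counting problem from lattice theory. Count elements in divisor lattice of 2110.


Divisors of 2110: [1, 2, 5, 10, 211, 422, 1055, 2110]
Count: 8


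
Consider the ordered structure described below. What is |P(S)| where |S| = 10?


Power set = 2^n.
2^10 = 1024


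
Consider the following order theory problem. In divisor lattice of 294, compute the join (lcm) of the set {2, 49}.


In a divisor lattice, join = lcm (least common multiple).
Compute lcm iteratively: start with first element, then lcm(current, next).
Elements: [2, 49]
lcm(2,49) = 98
Final lcm = 98


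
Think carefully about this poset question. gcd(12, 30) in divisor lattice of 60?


Meet=gcd.
gcd(12,30)=6


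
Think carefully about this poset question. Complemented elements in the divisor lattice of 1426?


An element a is complemented if some b has a meet b = bottom, a join b = top.
a is complemented iff gcd(a, n/a)=1, i.e. a is a unitary divisor of 1426.
Complemented elements: 1, 2, 23, 31, 46, 62, ... (2 more)
Count: 8


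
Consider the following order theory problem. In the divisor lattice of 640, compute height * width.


Height = length of longest chain minus 1; width = size of largest antichain.
A maximum chain: 1 | 5 | 10 | 20 | 40 | 80 | 160 | 320 | 640  (height 8).
A maximum antichain: {2, 5}  (width 2).
Product = 8 * 2 = 16


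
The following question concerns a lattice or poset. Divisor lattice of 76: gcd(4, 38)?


Meet=gcd.
gcd(4,38)=2


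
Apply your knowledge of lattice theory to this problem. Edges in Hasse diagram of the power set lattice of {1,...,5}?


A cover relation a -< b holds when a < b with no c strictly between.
Cover relations:
  {} -< {1}
  {} -< {2}
  {} -< {3}
  {} -< {4}
  {} -< {5}
  {1} -< {1,2}
  {1} -< {1,3}
  {1} -< {1,4}
  ...72 more
Total: 80


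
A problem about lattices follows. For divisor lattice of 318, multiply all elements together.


Divisors of 318: [1, 2, 3, 6, 53, 106, 159, 318]
Product = n^(d(n)/2) = 318^(8/2)
Product = 10226063376


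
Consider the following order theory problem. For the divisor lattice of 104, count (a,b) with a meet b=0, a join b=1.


Complement pair (a,b): a meet b = bottom, a join b = top.
Here: gcd(a,b)=1 and lcm(a,b)=104, i.e. a*b=104 with a,b coprime.
Pairs found: (1,104), (8,13), (13,8), (104,1)
Total ordered pairs: 4


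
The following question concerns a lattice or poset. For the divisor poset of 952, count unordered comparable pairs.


A comparable pair {a,b} has a < b or b < a in the order.
Count unordered pairs where one element is strictly below the other.
Examples: {1,2}, {1,4}, {1,7}, {1,8}, ...
Total comparable pairs: 74


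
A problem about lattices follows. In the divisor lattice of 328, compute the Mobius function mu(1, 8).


In a divisor lattice, mu(a,b) = mu(b/a) where mu is the classical Mobius function.
b/a = 8/1 = 8
Prime factorization of 8: primes [2]
8 is not squarefree, so mu(8) = 0


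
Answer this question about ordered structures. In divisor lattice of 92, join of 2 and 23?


In a divisor lattice, join = lcm (least common multiple).
gcd(2,23) = 1
lcm(2,23) = 2*23/gcd = 46/1 = 46


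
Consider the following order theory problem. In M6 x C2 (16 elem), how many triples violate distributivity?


Distributive law: a ^ (b v c) = (a ^ b) v (a ^ c).
Check all 16^3 = 4096 ordered triples (a,b,c).
  e.g. a=(a1,0), b=(a2,0), c=(a3,0): lhs=(a1,0) != rhs=(0,0)
  e.g. a=(a1,0), b=(a2,0), c=(a3,1): lhs=(a1,0) != rhs=(0,0)
Total violating triples: 960


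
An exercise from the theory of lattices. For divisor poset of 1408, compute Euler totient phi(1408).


phi(n) = n * prod_{p|n} (1 - 1/p).
Prime divisors of 1408: [2, 11]
phi(1408) = 1408 * (1 - 1/2) * (1 - 1/11)
phi(1408) = 640


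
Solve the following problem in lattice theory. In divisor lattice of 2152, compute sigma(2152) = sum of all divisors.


sigma(n) = sum of divisors.
Divisors of 2152: [1, 2, 4, 8, 269, 538, 1076, 2152]
Sum = 4050


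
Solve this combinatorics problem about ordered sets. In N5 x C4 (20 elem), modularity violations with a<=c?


Modular law: if a <= c then a v (b ^ c) = (a v b) ^ c.
Check all triples (a,b,c) with a <= c among 20 elements.
  e.g. a=(a,0), b=(c,0), c=(b,0): lhs=(a,0) != rhs=(b,0)
  e.g. a=(a,0), b=(c,1), c=(b,0): lhs=(a,0) != rhs=(b,0)
Total violating triples: 40


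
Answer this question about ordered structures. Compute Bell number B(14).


B(n) = number of set partitions of an n-element set.
B(n) satisfies the recurrence: B(n+1) = sum_k C(n,k)*B(k).
B(14) = 190899322


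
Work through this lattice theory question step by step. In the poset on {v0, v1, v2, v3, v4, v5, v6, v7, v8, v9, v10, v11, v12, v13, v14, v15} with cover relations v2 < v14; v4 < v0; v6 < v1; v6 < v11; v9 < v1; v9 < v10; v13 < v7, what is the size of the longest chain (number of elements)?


A chain is a totally ordered subset; we count the number of elements in a maximum chain.
Compute, for each element x, the size of the longest chain ending at x:
  v2: 1
  v3: 1
  v4: 1
  v5: 1
  v6: 1
  v8: 1
  ...
A maximum chain: v4 < v0
Number of elements in the longest chain: 2


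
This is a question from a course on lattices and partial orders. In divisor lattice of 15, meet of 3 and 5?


In a divisor lattice, meet = gcd (greatest common divisor).
By Euclidean algorithm or factoring: gcd(3,5) = 1


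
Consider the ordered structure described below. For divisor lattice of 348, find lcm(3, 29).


In a divisor lattice, join = lcm (least common multiple).
Compute lcm iteratively: start with first element, then lcm(current, next).
Elements: [3, 29]
lcm(3,29) = 87
Final lcm = 87


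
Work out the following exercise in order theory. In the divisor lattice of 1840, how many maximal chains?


A maximal chain goes from the minimum element to a maximal element via cover relations.
Counting all min-to-max paths in the cover graph.
Total maximal chains: 30


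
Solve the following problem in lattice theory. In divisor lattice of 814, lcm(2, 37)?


Join=lcm.
gcd(2,37)=1
lcm=74


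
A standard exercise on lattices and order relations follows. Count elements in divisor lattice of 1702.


Divisors of 1702: [1, 2, 23, 37, 46, 74, 851, 1702]
Count: 8


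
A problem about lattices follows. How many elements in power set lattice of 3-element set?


Power set = 2^n.
2^3 = 8


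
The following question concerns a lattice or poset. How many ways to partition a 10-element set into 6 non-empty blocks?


S(n,k) = k*S(n-1,k) + S(n-1,k-1).
S(9,6) = 2646, S(9,5) = 6951
S(10,6) = 6*2646 + 6951 = 15876 + 6951
S(10,6) = 22827


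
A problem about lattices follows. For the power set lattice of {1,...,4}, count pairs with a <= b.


The order relation is {(a,b) : a <= b}, reflexive so it includes (a,a).
Examples: ({},{}), ({},{1,2}), ({},{1,2,3}), ({},{1,2,3,4}), ({},{1,2,4}), ...
Total ordered pairs: 81


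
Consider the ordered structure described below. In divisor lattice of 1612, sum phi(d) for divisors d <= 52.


Divisors of 1612 up to 52: [1, 2, 4, 13, 26, 31, 52]
phi values: [1, 1, 2, 12, 12, 30, 24]
Sum = 82


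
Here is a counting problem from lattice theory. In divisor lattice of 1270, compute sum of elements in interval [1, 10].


Interval [1,10] in divisors of 1270: [1, 2, 5, 10]
Sum = 18


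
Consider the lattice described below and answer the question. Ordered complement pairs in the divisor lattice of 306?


Complement pair (a,b): a meet b = bottom, a join b = top.
Here: gcd(a,b)=1 and lcm(a,b)=306, i.e. a*b=306 with a,b coprime.
Pairs found: (1,306), (2,153), (9,34), (17,18), ... (4 more)
Total ordered pairs: 8


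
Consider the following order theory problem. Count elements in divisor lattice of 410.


Divisors of 410: [1, 2, 5, 10, 41, 82, 205, 410]
Count: 8


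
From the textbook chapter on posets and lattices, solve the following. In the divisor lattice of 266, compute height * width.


Height = length of longest chain minus 1; width = size of largest antichain.
A maximum chain: 1 | 19 | 133 | 266  (height 3).
A maximum antichain: {2, 7, 19}  (width 3).
Product = 3 * 3 = 9


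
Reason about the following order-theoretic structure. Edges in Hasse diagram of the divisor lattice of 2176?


A cover relation a -< b holds when a < b with no c strictly between.
Cover relations:
  1 -< 2
  1 -< 17
  2 -< 4
  2 -< 34
  4 -< 8
  4 -< 68
  8 -< 16
  8 -< 136
  ...14 more
Total: 22


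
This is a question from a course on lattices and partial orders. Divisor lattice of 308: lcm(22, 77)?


Join=lcm.
gcd(22,77)=11
lcm=154


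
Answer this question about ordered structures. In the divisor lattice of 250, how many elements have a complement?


An element a is complemented if some b has a meet b = bottom, a join b = top.
a is complemented iff gcd(a, n/a)=1, i.e. a is a unitary divisor of 250.
Complemented elements: 1, 2, 125, 250
Count: 4


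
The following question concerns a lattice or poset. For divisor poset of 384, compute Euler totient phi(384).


phi(n) = n * prod_{p|n} (1 - 1/p).
Prime divisors of 384: [2, 3]
phi(384) = 384 * (1 - 1/2) * (1 - 1/3)
phi(384) = 128


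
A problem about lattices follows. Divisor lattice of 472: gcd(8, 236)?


Meet=gcd.
gcd(8,236)=4


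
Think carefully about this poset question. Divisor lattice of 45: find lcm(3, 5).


In a divisor lattice, join = lcm (least common multiple).
gcd(3,5) = 1
lcm(3,5) = 3*5/gcd = 15/1 = 15


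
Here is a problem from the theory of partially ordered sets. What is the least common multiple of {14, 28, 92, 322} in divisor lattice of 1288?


In a divisor lattice, join = lcm (least common multiple).
Compute lcm iteratively: start with first element, then lcm(current, next).
Elements: [14, 28, 92, 322]
lcm(14,28) = 28
lcm(28,92) = 644
lcm(644,322) = 644
Final lcm = 644


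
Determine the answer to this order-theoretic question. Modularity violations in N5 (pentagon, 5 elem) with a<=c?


Modular law: if a <= c then a v (b ^ c) = (a v b) ^ c.
Check all triples (a,b,c) with a <= c among 5 elements.
  e.g. a=a, b=c, c=b: lhs=a != rhs=b
Total violating triples: 1


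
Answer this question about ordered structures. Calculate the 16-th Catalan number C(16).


C(n) = C(2n, n) / (n+1).
C(32, 16) = 601080390
C(16) = 601080390 / 17 = 35357670


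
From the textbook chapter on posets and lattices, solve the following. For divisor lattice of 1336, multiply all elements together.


Divisors of 1336: [1, 2, 4, 8, 167, 334, 668, 1336]
Product = n^(d(n)/2) = 1336^(8/2)
Product = 3185853730816


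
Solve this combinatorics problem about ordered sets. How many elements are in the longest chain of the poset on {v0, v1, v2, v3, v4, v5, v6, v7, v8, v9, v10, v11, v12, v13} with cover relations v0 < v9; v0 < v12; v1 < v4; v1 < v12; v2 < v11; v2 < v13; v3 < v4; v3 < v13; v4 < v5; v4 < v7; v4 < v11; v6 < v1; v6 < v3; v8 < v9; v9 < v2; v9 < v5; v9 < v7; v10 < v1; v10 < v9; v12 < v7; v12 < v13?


A chain is a totally ordered subset; we count the number of elements in a maximum chain.
Compute, for each element x, the size of the longest chain ending at x:
  v0: 1
  v6: 1
  v8: 1
  v10: 1
  v3: 2
  v1: 2
  ...
A maximum chain: v6 < v1 < v4 < v5
Number of elements in the longest chain: 4


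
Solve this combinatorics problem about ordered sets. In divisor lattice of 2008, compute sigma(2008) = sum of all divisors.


sigma(n) = sum of divisors.
Divisors of 2008: [1, 2, 4, 8, 251, 502, 1004, 2008]
Sum = 3780


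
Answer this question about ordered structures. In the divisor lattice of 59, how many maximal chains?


A maximal chain goes from the minimum element to a maximal element via cover relations.
Counting all min-to-max paths in the cover graph.
Total maximal chains: 1


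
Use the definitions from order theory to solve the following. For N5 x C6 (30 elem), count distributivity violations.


Distributive law: a ^ (b v c) = (a ^ b) v (a ^ c).
Check all 30^3 = 27000 ordered triples (a,b,c).
  e.g. a=(b,0), b=(a,0), c=(c,0): lhs=(b,0) != rhs=(a,0)
  e.g. a=(b,0), b=(a,0), c=(c,1): lhs=(b,0) != rhs=(a,0)
Total violating triples: 432


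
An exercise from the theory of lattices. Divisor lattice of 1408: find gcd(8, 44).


In a divisor lattice, meet = gcd (greatest common divisor).
By Euclidean algorithm or factoring: gcd(8,44) = 4


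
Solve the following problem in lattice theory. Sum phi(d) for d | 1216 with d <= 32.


Divisors of 1216 up to 32: [1, 2, 4, 8, 16, 19, 32]
phi values: [1, 1, 2, 4, 8, 18, 16]
Sum = 50


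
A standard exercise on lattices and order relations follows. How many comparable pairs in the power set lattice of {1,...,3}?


A comparable pair {a,b} has a < b or b < a in the order.
Count unordered pairs where one element is strictly below the other.
Examples: {{},{1}}, {{},{2}}, {{},{3}}, {{},{1,2}}, ...
Total comparable pairs: 19


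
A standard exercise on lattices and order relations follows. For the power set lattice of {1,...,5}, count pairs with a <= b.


The order relation is {(a,b) : a <= b}, reflexive so it includes (a,a).
Examples: ({},{}), ({},{1,2}), ({},{1,2,3}), ({},{1,2,3,4}), ({},{1,2,3,4,5}), ...
Total ordered pairs: 243


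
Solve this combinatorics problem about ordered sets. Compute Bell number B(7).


B(n) = number of set partitions of an n-element set.
B(n) satisfies the recurrence: B(n+1) = sum_k C(n,k)*B(k).
B(7) = 877


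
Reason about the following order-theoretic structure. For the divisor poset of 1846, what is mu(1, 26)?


In a divisor lattice, mu(a,b) = mu(b/a) where mu is the classical Mobius function.
b/a = 26/1 = 26
Prime factorization of 26: primes [2, 13]
26 is squarefree with 2 prime factor(s), so mu(26) = (-1)^2 = 1


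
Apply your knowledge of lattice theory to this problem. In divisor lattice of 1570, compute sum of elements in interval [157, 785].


Interval [157,785] in divisors of 1570: [157, 785]
Sum = 942


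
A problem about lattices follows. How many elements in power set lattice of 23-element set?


Power set = 2^n.
2^23 = 8388608


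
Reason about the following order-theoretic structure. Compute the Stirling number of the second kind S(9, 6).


S(n,k) = k*S(n-1,k) + S(n-1,k-1).
S(8,6) = 266, S(8,5) = 1050
S(9,6) = 6*266 + 1050 = 1596 + 1050
S(9,6) = 2646


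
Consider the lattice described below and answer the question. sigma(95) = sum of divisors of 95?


sigma(n) = sum of divisors.
Divisors of 95: [1, 5, 19, 95]
Sum = 120


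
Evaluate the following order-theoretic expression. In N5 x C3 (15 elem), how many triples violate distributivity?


Distributive law: a ^ (b v c) = (a ^ b) v (a ^ c).
Check all 15^3 = 3375 ordered triples (a,b,c).
  e.g. a=(b,0), b=(a,0), c=(c,0): lhs=(b,0) != rhs=(a,0)
  e.g. a=(b,0), b=(a,0), c=(c,1): lhs=(b,0) != rhs=(a,0)
Total violating triples: 54


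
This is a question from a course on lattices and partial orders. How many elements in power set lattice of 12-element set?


Power set = 2^n.
2^12 = 4096


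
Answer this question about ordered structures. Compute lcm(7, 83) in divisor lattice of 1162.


In a divisor lattice, join = lcm (least common multiple).
gcd(7,83) = 1
lcm(7,83) = 7*83/gcd = 581/1 = 581


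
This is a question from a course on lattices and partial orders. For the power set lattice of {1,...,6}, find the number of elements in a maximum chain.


A chain is a totally ordered subset; we count the number of elements in a maximum chain.
Compute, for each element x, the size of the longest chain ending at x:
  {}: 1
  {1}: 2
  {2}: 2
  {3}: 2
  {4}: 2
  {5}: 2
  ...
A maximum chain: {} < {1} < {1,2} < {1,2,3} < {1,2,3,4} < {1,2,3,4,5} < {1,2,3,4,5,6}
Number of elements in the longest chain: 7


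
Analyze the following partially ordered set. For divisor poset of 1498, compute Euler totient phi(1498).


phi(n) = n * prod_{p|n} (1 - 1/p).
Prime divisors of 1498: [2, 7, 107]
phi(1498) = 1498 * (1 - 1/2) * (1 - 1/7) * (1 - 1/107)
phi(1498) = 636


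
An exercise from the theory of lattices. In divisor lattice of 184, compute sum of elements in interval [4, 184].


Interval [4,184] in divisors of 184: [4, 8, 92, 184]
Sum = 288


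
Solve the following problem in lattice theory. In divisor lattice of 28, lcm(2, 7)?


Join=lcm.
gcd(2,7)=1
lcm=14


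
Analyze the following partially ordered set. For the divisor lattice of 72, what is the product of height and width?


Height = length of longest chain minus 1; width = size of largest antichain.
A maximum chain: 1 | 3 | 9 | 18 | 36 | 72  (height 5).
A maximum antichain: {4, 6, 9}  (width 3).
Product = 5 * 3 = 15


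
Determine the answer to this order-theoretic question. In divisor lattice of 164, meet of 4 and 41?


In a divisor lattice, meet = gcd (greatest common divisor).
By Euclidean algorithm or factoring: gcd(4,41) = 1


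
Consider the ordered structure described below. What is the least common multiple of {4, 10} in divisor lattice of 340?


In a divisor lattice, join = lcm (least common multiple).
Compute lcm iteratively: start with first element, then lcm(current, next).
Elements: [4, 10]
lcm(4,10) = 20
Final lcm = 20


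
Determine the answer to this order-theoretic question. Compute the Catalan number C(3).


C(n) = C(2n, n) / (n+1).
C(6, 3) = 20
C(3) = 20 / 4 = 5


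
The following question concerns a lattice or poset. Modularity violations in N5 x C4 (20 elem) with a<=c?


Modular law: if a <= c then a v (b ^ c) = (a v b) ^ c.
Check all triples (a,b,c) with a <= c among 20 elements.
  e.g. a=(a,0), b=(c,0), c=(b,0): lhs=(a,0) != rhs=(b,0)
  e.g. a=(a,0), b=(c,1), c=(b,0): lhs=(a,0) != rhs=(b,0)
Total violating triples: 40


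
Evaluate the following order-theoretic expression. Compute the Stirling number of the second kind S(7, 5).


S(n,k) = k*S(n-1,k) + S(n-1,k-1).
S(6,5) = 15, S(6,4) = 65
S(7,5) = 5*15 + 65 = 75 + 65
S(7,5) = 140


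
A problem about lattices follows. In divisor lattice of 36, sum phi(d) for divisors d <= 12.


Divisors of 36 up to 12: [1, 2, 3, 4, 6, 9, 12]
phi values: [1, 1, 2, 2, 2, 6, 4]
Sum = 18


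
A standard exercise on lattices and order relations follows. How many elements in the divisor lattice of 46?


Divisors of 46: [1, 2, 23, 46]
Count: 4


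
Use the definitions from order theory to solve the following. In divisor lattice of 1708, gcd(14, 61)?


Meet=gcd.
gcd(14,61)=1


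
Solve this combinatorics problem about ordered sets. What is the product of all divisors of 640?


Divisors of 640: [1, 2, 4, 5, 8, 10, 16, 20, 32, 40, 64, 80, 128, 160, 320, 640]
Product = n^(d(n)/2) = 640^(16/2)
Product = 28147497671065600000000


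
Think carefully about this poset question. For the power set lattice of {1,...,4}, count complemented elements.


An element a is complemented if some b has a meet b = bottom, a join b = top.
every subset A has complement S\A, so all elements are complemented.
Complemented elements: {}, {1}, {2}, {3}, {4}, {1,2}, ... (10 more)
Count: 16


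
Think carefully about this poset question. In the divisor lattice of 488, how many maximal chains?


A maximal chain goes from the minimum element to a maximal element via cover relations.
Counting all min-to-max paths in the cover graph.
Total maximal chains: 4


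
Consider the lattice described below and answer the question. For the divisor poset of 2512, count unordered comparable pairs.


A comparable pair {a,b} has a < b or b < a in the order.
Count unordered pairs where one element is strictly below the other.
Examples: {1,2}, {1,4}, {1,8}, {1,16}, ...
Total comparable pairs: 35


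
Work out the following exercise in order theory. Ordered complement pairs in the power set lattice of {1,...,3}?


Complement pair (a,b): a meet b = bottom, a join b = top.
Here: A intersect B = {} and A union B = {1,...,3}.
Pairs found: ({},{1,2,3}), ({1},{2,3}), ({2},{1,3}), ({3},{1,2}), ... (4 more)
Total ordered pairs: 8


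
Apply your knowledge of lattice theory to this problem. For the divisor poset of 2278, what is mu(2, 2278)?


In a divisor lattice, mu(a,b) = mu(b/a) where mu is the classical Mobius function.
b/a = 2278/2 = 1139
Prime factorization of 1139: primes [17, 67]
1139 is squarefree with 2 prime factor(s), so mu(1139) = (-1)^2 = 1


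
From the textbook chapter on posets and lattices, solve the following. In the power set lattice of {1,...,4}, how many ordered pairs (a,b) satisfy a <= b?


The order relation is {(a,b) : a <= b}, reflexive so it includes (a,a).
Examples: ({},{}), ({},{1,2}), ({},{1,2,3}), ({},{1,2,3,4}), ({},{1,2,4}), ...
Total ordered pairs: 81


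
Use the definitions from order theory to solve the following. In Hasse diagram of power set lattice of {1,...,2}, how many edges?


A cover relation a -< b holds when a < b with no c strictly between.
Cover relations:
  {} -< {1}
  {} -< {2}
  {1} -< {1,2}
  {2} -< {1,2}
Total: 4


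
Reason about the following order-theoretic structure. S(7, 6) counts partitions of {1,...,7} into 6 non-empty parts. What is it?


S(n,k) = k*S(n-1,k) + S(n-1,k-1).
S(6,6) = 1, S(6,5) = 15
S(7,6) = 6*1 + 15 = 6 + 15
S(7,6) = 21


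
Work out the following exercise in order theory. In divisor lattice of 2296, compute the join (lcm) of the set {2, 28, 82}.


In a divisor lattice, join = lcm (least common multiple).
Compute lcm iteratively: start with first element, then lcm(current, next).
Elements: [2, 28, 82]
lcm(2,28) = 28
lcm(28,82) = 1148
Final lcm = 1148


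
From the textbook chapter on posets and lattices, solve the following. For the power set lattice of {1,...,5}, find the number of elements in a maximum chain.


A chain is a totally ordered subset; we count the number of elements in a maximum chain.
Compute, for each element x, the size of the longest chain ending at x:
  {}: 1
  {1}: 2
  {2}: 2
  {3}: 2
  {4}: 2
  {5}: 2
  ...
A maximum chain: {} < {1} < {1,2} < {1,2,3} < {1,2,3,4} < {1,2,3,4,5}
Number of elements in the longest chain: 6


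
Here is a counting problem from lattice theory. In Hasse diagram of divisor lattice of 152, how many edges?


A cover relation a -< b holds when a < b with no c strictly between.
Cover relations:
  1 -< 2
  1 -< 19
  2 -< 4
  2 -< 38
  4 -< 8
  4 -< 76
  8 -< 152
  19 -< 38
  ...2 more
Total: 10


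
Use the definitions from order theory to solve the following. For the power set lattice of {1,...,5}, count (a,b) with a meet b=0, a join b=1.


Complement pair (a,b): a meet b = bottom, a join b = top.
Here: A intersect B = {} and A union B = {1,...,5}.
Pairs found: ({},{1,2,3,4,5}), ({1},{2,3,4,5}), ({2},{1,3,4,5}), ({3},{1,2,4,5}), ... (28 more)
Total ordered pairs: 32


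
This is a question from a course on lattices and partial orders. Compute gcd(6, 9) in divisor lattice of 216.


In a divisor lattice, meet = gcd (greatest common divisor).
By Euclidean algorithm or factoring: gcd(6,9) = 3


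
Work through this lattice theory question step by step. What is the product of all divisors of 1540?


Divisors of 1540: [1, 2, 4, 5, 7, 10, 11, 14, 20, 22, 28, 35, 44, 55, 70, 77, 110, 140, 154, 220, 308, 385, 770, 1540]
Product = n^(d(n)/2) = 1540^(24/2)
Product = 177929783385962838621884416000000000000


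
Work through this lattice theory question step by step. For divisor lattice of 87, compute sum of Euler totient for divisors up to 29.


Divisors of 87 up to 29: [1, 3, 29]
phi values: [1, 2, 28]
Sum = 31


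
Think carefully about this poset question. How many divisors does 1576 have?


Divisors of 1576: [1, 2, 4, 8, 197, 394, 788, 1576]
Count: 8


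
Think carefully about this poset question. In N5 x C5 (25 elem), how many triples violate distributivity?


Distributive law: a ^ (b v c) = (a ^ b) v (a ^ c).
Check all 25^3 = 15625 ordered triples (a,b,c).
  e.g. a=(b,0), b=(a,0), c=(c,0): lhs=(b,0) != rhs=(a,0)
  e.g. a=(b,0), b=(a,0), c=(c,1): lhs=(b,0) != rhs=(a,0)
Total violating triples: 250


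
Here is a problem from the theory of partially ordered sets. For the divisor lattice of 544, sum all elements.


sigma(n) = sum of divisors.
Divisors of 544: [1, 2, 4, 8, 16, 17, 32, 34, 68, 136, 272, 544]
Sum = 1134


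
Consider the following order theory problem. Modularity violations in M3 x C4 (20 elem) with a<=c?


Modular law: if a <= c then a v (b ^ c) = (a v b) ^ c.
Check all triples (a,b,c) with a <= c among 20 elements.
This lattice is modular (diamonds M_m and their chain-products are modular).
Total violating triples: 0


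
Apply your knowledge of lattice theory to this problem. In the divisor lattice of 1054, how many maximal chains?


A maximal chain goes from the minimum element to a maximal element via cover relations.
Counting all min-to-max paths in the cover graph.
Total maximal chains: 6


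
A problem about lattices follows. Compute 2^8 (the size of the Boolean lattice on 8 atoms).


Power set = 2^n.
2^8 = 256


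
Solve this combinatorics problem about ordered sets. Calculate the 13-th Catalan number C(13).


C(n) = C(2n, n) / (n+1).
C(26, 13) = 10400600
C(13) = 10400600 / 14 = 742900


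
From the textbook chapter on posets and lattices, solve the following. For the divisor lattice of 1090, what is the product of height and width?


Height = length of longest chain minus 1; width = size of largest antichain.
A maximum chain: 1 | 109 | 545 | 1090  (height 3).
A maximum antichain: {2, 5, 109}  (width 3).
Product = 3 * 3 = 9


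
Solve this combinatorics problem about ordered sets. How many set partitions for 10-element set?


B(n) = number of set partitions of an n-element set.
B(n) satisfies the recurrence: B(n+1) = sum_k C(n,k)*B(k).
B(10) = 115975


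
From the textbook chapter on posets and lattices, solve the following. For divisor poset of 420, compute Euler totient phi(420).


phi(n) = n * prod_{p|n} (1 - 1/p).
Prime divisors of 420: [2, 3, 5, 7]
phi(420) = 420 * (1 - 1/2) * (1 - 1/3) * (1 - 1/5) * (1 - 1/7)
phi(420) = 96


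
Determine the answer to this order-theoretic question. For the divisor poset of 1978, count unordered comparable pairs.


A comparable pair {a,b} has a < b or b < a in the order.
Count unordered pairs where one element is strictly below the other.
Examples: {1,2}, {1,23}, {1,43}, {1,46}, ...
Total comparable pairs: 19


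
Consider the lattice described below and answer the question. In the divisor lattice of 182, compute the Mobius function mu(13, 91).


In a divisor lattice, mu(a,b) = mu(b/a) where mu is the classical Mobius function.
b/a = 91/13 = 7
Prime factorization of 7: primes [7]
7 is squarefree with 1 prime factor(s), so mu(7) = (-1)^1 = -1


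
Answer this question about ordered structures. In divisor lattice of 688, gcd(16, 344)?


Meet=gcd.
gcd(16,344)=8


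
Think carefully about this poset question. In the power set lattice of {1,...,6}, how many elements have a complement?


An element a is complemented if some b has a meet b = bottom, a join b = top.
every subset A has complement S\A, so all elements are complemented.
Complemented elements: {}, {1}, {2}, {3}, {4}, {5}, ... (58 more)
Count: 64


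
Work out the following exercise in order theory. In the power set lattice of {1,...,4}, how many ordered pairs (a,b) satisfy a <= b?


The order relation is {(a,b) : a <= b}, reflexive so it includes (a,a).
Examples: ({},{}), ({},{1,2}), ({},{1,2,3}), ({},{1,2,3,4}), ({},{1,2,4}), ...
Total ordered pairs: 81


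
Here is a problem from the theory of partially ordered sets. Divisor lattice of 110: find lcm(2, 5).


In a divisor lattice, join = lcm (least common multiple).
gcd(2,5) = 1
lcm(2,5) = 2*5/gcd = 10/1 = 10


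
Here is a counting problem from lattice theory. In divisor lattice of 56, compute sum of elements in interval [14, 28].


Interval [14,28] in divisors of 56: [14, 28]
Sum = 42


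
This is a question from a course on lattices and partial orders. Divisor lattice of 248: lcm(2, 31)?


Join=lcm.
gcd(2,31)=1
lcm=62


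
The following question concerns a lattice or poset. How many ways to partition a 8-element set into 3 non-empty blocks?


S(n,k) = k*S(n-1,k) + S(n-1,k-1).
S(7,3) = 301, S(7,2) = 63
S(8,3) = 3*301 + 63 = 903 + 63
S(8,3) = 966


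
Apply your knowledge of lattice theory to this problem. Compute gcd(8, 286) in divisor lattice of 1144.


In a divisor lattice, meet = gcd (greatest common divisor).
By Euclidean algorithm or factoring: gcd(8,286) = 2


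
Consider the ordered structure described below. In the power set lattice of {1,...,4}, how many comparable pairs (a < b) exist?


A comparable pair {a,b} has a < b or b < a in the order.
Count unordered pairs where one element is strictly below the other.
Examples: {{},{1}}, {{},{2}}, {{},{3}}, {{},{4}}, ...
Total comparable pairs: 65


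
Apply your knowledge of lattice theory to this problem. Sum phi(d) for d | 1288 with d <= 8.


Divisors of 1288 up to 8: [1, 2, 4, 7, 8]
phi values: [1, 1, 2, 6, 4]
Sum = 14


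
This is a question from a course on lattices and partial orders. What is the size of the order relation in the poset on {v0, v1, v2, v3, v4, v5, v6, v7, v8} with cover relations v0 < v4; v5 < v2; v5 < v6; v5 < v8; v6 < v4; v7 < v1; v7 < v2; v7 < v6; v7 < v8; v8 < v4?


The order relation is {(a,b) : a <= b}, reflexive so it includes (a,a).
Examples: (v0,v0), (v0,v4), (v1,v1), (v2,v2), (v3,v3), ...
Total ordered pairs: 21


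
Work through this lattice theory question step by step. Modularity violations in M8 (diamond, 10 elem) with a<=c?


Modular law: if a <= c then a v (b ^ c) = (a v b) ^ c.
Check all triples (a,b,c) with a <= c among 10 elements.
This lattice is modular (diamonds M_m and their chain-products are modular).
Total violating triples: 0


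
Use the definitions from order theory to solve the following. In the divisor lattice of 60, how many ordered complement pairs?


Complement pair (a,b): a meet b = bottom, a join b = top.
Here: gcd(a,b)=1 and lcm(a,b)=60, i.e. a*b=60 with a,b coprime.
Pairs found: (1,60), (3,20), (4,15), (5,12), ... (4 more)
Total ordered pairs: 8


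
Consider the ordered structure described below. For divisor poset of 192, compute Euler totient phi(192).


phi(n) = n * prod_{p|n} (1 - 1/p).
Prime divisors of 192: [2, 3]
phi(192) = 192 * (1 - 1/2) * (1 - 1/3)
phi(192) = 64


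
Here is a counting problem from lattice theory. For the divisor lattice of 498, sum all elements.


sigma(n) = sum of divisors.
Divisors of 498: [1, 2, 3, 6, 83, 166, 249, 498]
Sum = 1008


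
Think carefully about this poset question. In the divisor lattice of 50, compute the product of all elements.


Divisors of 50: [1, 2, 5, 10, 25, 50]
Product = n^(d(n)/2) = 50^(6/2)
Product = 125000


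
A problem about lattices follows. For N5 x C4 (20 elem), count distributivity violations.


Distributive law: a ^ (b v c) = (a ^ b) v (a ^ c).
Check all 20^3 = 8000 ordered triples (a,b,c).
  e.g. a=(b,0), b=(a,0), c=(c,0): lhs=(b,0) != rhs=(a,0)
  e.g. a=(b,0), b=(a,0), c=(c,1): lhs=(b,0) != rhs=(a,0)
Total violating triples: 128


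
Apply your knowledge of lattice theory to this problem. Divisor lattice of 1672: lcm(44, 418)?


Join=lcm.
gcd(44,418)=22
lcm=836


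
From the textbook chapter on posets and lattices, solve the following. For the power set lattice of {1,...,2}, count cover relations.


A cover relation a -< b holds when a < b with no c strictly between.
Cover relations:
  {} -< {1}
  {} -< {2}
  {1} -< {1,2}
  {2} -< {1,2}
Total: 4


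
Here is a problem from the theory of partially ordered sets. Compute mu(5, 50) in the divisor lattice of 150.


In a divisor lattice, mu(a,b) = mu(b/a) where mu is the classical Mobius function.
b/a = 50/5 = 10
Prime factorization of 10: primes [2, 5]
10 is squarefree with 2 prime factor(s), so mu(10) = (-1)^2 = 1


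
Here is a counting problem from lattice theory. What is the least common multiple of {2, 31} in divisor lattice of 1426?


In a divisor lattice, join = lcm (least common multiple).
Compute lcm iteratively: start with first element, then lcm(current, next).
Elements: [2, 31]
lcm(2,31) = 62
Final lcm = 62
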